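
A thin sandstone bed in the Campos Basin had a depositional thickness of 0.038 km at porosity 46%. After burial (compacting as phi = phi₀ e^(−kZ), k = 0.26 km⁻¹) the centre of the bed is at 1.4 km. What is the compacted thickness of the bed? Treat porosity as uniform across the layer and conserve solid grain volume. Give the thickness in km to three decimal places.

0.030 km

Porosity at 1.4 km: phi = 0.46·exp(−0.26×1.4) = 0.3196
Solid-volume conservation: h(1−phi) = h₀(1−phi₀) ⇒ h = h₀·(1−phi₀)/(1−phi)
h = 0.038 × (1 − 0.46)/(1 − 0.3196) = 0.038 × 0.7937 = 0.0302 km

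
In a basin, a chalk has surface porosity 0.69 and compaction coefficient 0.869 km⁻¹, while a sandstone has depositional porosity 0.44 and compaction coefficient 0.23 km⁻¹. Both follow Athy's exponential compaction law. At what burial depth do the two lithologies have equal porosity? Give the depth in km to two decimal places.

Set phi₀ₐ e^(−βₐd) = phi₀ᵦ e^(−βᵦd) ⇒ ln(phi₀ₐ/phi₀ᵦ) = (βₐ − βᵦ)·d
d = ln(0.69/0.44) / (0.869 − 0.23) = 0.4499 / 0.639 = 0.704 km

0.70 km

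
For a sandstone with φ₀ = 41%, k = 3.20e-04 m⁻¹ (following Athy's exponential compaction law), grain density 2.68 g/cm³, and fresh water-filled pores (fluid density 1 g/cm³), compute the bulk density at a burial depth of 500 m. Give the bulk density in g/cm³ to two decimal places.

2.09 g/cm³

Working in km (1 km = 1000 m; k in km⁻¹ = k in m⁻¹ × 1000):
Porosity at depth: φ = 0.41·exp(−0.32×0.5) = 0.41×0.8521 = 0.3494
Bulk density: ρ_b = (1−φ)ρ_g + φ·ρ_f = 0.6506×2.68 + 0.3494×1
       = 1.744 + 0.349 = 2.093 g/cm³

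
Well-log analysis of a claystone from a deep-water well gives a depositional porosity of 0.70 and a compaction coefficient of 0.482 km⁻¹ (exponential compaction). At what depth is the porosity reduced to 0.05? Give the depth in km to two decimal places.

Invert Athy's law: Z = ln(n₀/n) / k
Z = ln(0.7/0.05) / 0.482 = ln(14) / 0.482 = 2.6391 / 0.482 = 5.475 km

5.48 km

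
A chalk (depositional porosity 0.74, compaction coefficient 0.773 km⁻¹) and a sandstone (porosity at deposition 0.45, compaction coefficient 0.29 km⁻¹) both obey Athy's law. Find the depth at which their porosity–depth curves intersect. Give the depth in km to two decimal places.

Set phi₀ₐ e^(−kₐz) = phi₀ᵦ e^(−kᵦz) ⇒ ln(phi₀ₐ/phi₀ᵦ) = (kₐ − kᵦ)·z
z = ln(0.74/0.45) / (0.773 − 0.29) = 0.4974 / 0.483 = 1.030 km

1.03 km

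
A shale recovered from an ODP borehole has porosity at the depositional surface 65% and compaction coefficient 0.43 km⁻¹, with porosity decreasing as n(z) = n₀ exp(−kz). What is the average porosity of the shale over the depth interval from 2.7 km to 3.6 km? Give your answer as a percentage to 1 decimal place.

16.9%

⟨n⟩ = (1/(z₂−z₁)) ∫ n₀ e^(−kz) dz = n₀·(e^(−k·z₁) − e^(−k·z₂)) / (k·(z₂−z₁))
e^(−0.43×2.7) = 0.3132; e^(−0.43×3.6) = 0.2127
⟨n⟩ = 0.65 × (0.3132 − 0.2127) / (0.43 × 0.9) = 0.65 × 0.2597 = 0.1688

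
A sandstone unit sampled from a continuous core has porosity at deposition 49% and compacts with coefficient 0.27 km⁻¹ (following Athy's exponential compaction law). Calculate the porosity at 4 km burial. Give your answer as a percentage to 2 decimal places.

n = n₀·exp(−β·d) = 0.49 × exp(−0.27 × 4) = 0.49 × exp(−1.08)
  = 0.49 × 0.3396 = 0.1664

16.64%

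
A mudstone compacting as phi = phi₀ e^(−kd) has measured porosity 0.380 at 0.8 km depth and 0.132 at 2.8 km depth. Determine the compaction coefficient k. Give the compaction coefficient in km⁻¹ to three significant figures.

0.529 km⁻¹

Athy: phi(d) = phi₀ e^(−kd) ⇒ phi₁/phi₂ = e^{k(d₂−d₁)} ⇒ k = ln(phi₁/phi₂)/(d₂−d₁)
k = ln(0.38/0.132) / (2.8 − 0.8) = ln(2.879) / 2 = 1.0574 / 2 = 0.5287 km⁻¹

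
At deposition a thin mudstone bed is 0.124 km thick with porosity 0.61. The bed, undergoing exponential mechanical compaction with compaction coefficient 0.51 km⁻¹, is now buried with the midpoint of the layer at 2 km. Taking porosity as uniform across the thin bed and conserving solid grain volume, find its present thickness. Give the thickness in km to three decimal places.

0.062 km

Porosity at 2 km: phi = 0.61·exp(−0.51×2) = 0.2200
Solid-volume conservation: h(1−phi) = h₀(1−phi₀) ⇒ h = h₀·(1−phi₀)/(1−phi)
h = 0.124 × (1 − 0.61)/(1 − 0.2200) = 0.124 × 0.5000 = 0.0620 km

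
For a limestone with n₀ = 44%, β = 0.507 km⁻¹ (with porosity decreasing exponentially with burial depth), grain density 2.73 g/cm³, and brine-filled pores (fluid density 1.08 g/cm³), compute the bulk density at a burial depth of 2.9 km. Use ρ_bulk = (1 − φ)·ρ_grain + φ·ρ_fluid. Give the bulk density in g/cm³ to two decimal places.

2.56 g/cm³

Porosity at depth: n = 0.44·exp(−0.507×2.9) = 0.44×0.2299 = 0.1011
Bulk density: ρ_b = (1−n)ρ_g + n·ρ_f = 0.8989×2.73 + 0.1011×1.08
       = 2.454 + 0.109 = 2.563 g/cm³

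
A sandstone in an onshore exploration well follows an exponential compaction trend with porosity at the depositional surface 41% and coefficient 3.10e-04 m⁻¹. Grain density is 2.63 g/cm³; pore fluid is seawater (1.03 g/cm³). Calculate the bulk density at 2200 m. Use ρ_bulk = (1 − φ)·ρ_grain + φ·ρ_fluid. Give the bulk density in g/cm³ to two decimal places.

2.30 g/cm³

Working in km (1 km = 1000 m; c in km⁻¹ = c in m⁻¹ × 1000):
Porosity at depth: phi = 0.41·exp(−0.31×2.2) = 0.41×0.5056 = 0.2073
Bulk density: ρ_b = (1−phi)ρ_g + phi·ρ_f = 0.7927×2.63 + 0.2073×1.03
       = 2.085 + 0.214 = 2.298 g/cm³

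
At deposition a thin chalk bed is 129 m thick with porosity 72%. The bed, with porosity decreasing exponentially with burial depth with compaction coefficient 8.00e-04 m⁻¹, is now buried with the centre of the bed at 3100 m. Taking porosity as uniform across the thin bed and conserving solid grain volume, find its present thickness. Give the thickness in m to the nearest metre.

38 m

Working in km (1 km = 1000 m; β in km⁻¹ = β in m⁻¹ × 1000):
Porosity at 3.1 km: phi = 0.72·exp(−0.8×3.1) = 0.0603
Solid-volume conservation: h(1−phi) = h₀(1−phi₀) ⇒ h = h₀·(1−phi₀)/(1−phi)
h = 0.129 × (1 − 0.72)/(1 − 0.0603) = 0.129 × 0.2980 = 0.0384 km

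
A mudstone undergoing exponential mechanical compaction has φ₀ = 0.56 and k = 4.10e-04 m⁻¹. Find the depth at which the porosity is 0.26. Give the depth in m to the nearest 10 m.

1870 m

Working in km (1 km = 1000 m; k in km⁻¹ = k in m⁻¹ × 1000):
Invert Athy's law: d = ln(φ₀/φ) / k
d = ln(0.56/0.26) / 0.41 = ln(2.154) / 0.41 = 0.7673 / 0.41 = 1.871 km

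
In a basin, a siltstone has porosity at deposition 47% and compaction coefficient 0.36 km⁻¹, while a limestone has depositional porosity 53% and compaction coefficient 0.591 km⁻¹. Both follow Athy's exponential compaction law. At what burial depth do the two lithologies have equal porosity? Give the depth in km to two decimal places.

0.52 km

Set φ₀ₐ e^(−cₐd) = φ₀ᵦ e^(−cᵦd) ⇒ ln(φ₀ₐ/φ₀ᵦ) = (cₐ − cᵦ)·d
d = ln(0.47/0.53) / (0.36 − 0.591) = -0.1201 / -0.231 = 0.520 km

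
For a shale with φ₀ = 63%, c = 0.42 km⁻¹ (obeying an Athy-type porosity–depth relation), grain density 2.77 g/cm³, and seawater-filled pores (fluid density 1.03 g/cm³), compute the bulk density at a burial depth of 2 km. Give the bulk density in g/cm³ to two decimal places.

2.30 g/cm³

Porosity at depth: φ = 0.63·exp(−0.42×2) = 0.63×0.4317 = 0.2720
Bulk density: ρ_b = (1−φ)ρ_g + φ·ρ_f = 0.7280×2.77 + 0.2720×1.03
       = 2.017 + 0.280 = 2.297 g/cm³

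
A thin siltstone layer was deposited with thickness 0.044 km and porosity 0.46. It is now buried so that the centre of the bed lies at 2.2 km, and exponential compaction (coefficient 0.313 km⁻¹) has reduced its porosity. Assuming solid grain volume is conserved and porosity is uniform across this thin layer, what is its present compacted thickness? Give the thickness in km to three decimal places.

0.031 km

Porosity at 2.2 km: φ = 0.46·exp(−0.313×2.2) = 0.2310
Solid-volume conservation: h(1−φ) = h₀(1−φ₀) ⇒ h = h₀·(1−φ₀)/(1−φ)
h = 0.044 × (1 − 0.46)/(1 − 0.2310) = 0.044 × 0.7023 = 0.0309 km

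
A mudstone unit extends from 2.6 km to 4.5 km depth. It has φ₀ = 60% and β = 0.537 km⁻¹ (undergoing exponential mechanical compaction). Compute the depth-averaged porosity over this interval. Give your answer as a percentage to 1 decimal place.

9.3%

⟨φ⟩ = (1/(d₂−d₁)) ∫ φ₀ e^(−βd) dd = φ₀·(e^(−β·d₁) − e^(−β·d₂)) / (β·(d₂−d₁))
e^(−0.537×2.6) = 0.2475; e^(−0.537×4.5) = 0.0892
⟨φ⟩ = 0.6 × (0.2475 − 0.0892) / (0.537 × 1.9) = 0.6 × 0.1552 = 0.0931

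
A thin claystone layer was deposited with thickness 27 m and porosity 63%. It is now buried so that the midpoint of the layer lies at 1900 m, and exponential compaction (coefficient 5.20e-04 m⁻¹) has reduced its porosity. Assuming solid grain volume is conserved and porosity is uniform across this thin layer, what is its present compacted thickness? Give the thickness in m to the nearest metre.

13 m

Working in km (1 km = 1000 m; β in km⁻¹ = β in m⁻¹ × 1000):
Porosity at 1.9 km: n = 0.63·exp(−0.52×1.9) = 0.2346
Solid-volume conservation: h(1−n) = h₀(1−n₀) ⇒ h = h₀·(1−n₀)/(1−n)
h = 0.027 × (1 − 0.63)/(1 − 0.2346) = 0.027 × 0.4834 = 0.0131 km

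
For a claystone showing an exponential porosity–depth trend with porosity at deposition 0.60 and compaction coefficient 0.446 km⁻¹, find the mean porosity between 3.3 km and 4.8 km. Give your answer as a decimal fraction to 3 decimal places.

⟨phi⟩ = (1/(Z₂−Z₁)) ∫ phi₀ e^(−βZ) dZ = phi₀·(e^(−β·Z₁) − e^(−β·Z₂)) / (β·(Z₂−Z₁))
e^(−0.446×3.3) = 0.2295; e^(−0.446×4.8) = 0.1176
⟨phi⟩ = 0.6 × (0.2295 − 0.1176) / (0.446 × 1.5) = 0.6 × 0.1673 = 0.1004

0.100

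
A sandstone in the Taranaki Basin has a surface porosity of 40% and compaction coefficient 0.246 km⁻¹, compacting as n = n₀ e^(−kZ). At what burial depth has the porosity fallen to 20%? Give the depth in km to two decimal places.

Invert Athy's law: Z = ln(n₀/n) / k
Z = ln(0.4/0.2) / 0.246 = ln(2) / 0.246 = 0.6931 / 0.246 = 2.818 km

2.82 km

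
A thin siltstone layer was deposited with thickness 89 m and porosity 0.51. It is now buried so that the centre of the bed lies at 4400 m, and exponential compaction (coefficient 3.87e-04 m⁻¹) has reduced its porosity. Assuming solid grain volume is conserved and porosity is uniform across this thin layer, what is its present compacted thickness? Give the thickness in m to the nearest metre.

Working in km (1 km = 1000 m; k in km⁻¹ = k in m⁻¹ × 1000):
Porosity at 4.4 km: phi = 0.51·exp(−0.387×4.4) = 0.0929
Solid-volume conservation: h(1−phi) = h₀(1−phi₀) ⇒ h = h₀·(1−phi₀)/(1−phi)
h = 0.089 × (1 − 0.51)/(1 − 0.0929) = 0.089 × 0.5402 = 0.0481 km

48 m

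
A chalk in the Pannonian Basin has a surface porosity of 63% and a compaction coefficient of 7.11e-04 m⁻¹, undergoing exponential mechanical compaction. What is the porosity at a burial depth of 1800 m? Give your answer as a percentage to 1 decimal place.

17.5%

Working in km (1 km = 1000 m; c in km⁻¹ = c in m⁻¹ × 1000):
phi = phi₀·exp(−c·Z) = 0.63 × exp(−0.711 × 1.8) = 0.63 × exp(−1.28)
  = 0.63 × 0.2781 = 0.1752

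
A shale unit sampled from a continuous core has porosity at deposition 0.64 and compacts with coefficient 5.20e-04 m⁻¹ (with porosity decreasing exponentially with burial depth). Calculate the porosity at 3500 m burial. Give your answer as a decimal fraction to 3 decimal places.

0.104

Working in km (1 km = 1000 m; c in km⁻¹ = c in m⁻¹ × 1000):
phi = phi₀·exp(−c·d) = 0.64 × exp(−0.52 × 3.5) = 0.64 × exp(−1.82)
  = 0.64 × 0.1620 = 0.1037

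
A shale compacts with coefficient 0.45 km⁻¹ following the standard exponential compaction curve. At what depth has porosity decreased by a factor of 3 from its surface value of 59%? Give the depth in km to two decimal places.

φ/φ₀ = 1/3 ⇒ exp(−k·z) = 1/3 ⇒ z = ln(3) / k
z = 1.0986 / 0.45 = 2.441 km

2.44 km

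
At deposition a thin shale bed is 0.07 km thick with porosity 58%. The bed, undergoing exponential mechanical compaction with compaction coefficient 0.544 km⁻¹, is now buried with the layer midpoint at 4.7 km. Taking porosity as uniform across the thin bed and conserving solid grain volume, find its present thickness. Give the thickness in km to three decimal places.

Porosity at 4.7 km: phi = 0.58·exp(−0.544×4.7) = 0.0450
Solid-volume conservation: h(1−phi) = h₀(1−phi₀) ⇒ h = h₀·(1−phi₀)/(1−phi)
h = 0.07 × (1 − 0.58)/(1 − 0.0450) = 0.07 × 0.4398 = 0.0308 km

0.031 km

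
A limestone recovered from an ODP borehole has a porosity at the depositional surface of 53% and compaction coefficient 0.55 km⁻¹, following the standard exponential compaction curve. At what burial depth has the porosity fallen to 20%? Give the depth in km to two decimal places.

Invert Athy's law: d = ln(phi₀/phi) / β
d = ln(0.53/0.2) / 0.55 = ln(2.65) / 0.55 = 0.9746 / 0.55 = 1.772 km

1.77 km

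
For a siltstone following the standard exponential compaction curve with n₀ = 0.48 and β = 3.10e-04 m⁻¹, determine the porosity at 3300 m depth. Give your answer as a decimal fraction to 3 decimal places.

Working in km (1 km = 1000 m; β in km⁻¹ = β in m⁻¹ × 1000):
n = n₀·exp(−β·z) = 0.48 × exp(−0.31 × 3.3) = 0.48 × exp(−1.023)
  = 0.48 × 0.3595 = 0.1726

0.173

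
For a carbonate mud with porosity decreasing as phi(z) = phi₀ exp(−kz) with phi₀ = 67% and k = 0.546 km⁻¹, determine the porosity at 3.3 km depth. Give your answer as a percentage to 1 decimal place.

phi = phi₀·exp(−k·z) = 0.67 × exp(−0.546 × 3.3) = 0.67 × exp(−1.802)
  = 0.67 × 0.1650 = 0.1106

11.1%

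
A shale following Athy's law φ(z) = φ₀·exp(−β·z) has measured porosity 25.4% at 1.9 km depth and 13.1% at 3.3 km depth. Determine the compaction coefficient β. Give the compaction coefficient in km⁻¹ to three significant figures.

0.473 km⁻¹

Athy: φ(z) = φ₀ e^(−βz) ⇒ φ₁/φ₂ = e^{β(z₂−z₁)} ⇒ β = ln(φ₁/φ₂)/(z₂−z₁)
β = ln(0.254/0.131) / (3.3 − 1.9) = ln(1.939) / 1.4 = 0.6621 / 1.4 = 0.473 km⁻¹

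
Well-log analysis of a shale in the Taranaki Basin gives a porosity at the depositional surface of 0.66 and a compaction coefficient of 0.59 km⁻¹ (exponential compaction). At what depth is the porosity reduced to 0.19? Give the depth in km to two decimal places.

Invert Athy's law: Z = ln(phi₀/phi) / β
Z = ln(0.66/0.19) / 0.59 = ln(3.474) / 0.59 = 1.2452 / 0.59 = 2.111 km

2.11 km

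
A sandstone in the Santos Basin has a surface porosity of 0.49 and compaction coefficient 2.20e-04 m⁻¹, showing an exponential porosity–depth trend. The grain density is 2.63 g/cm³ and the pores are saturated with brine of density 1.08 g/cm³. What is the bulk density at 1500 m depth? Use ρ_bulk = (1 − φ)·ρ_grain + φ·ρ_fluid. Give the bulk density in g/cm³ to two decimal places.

2.08 g/cm³

Working in km (1 km = 1000 m; k in km⁻¹ = k in m⁻¹ × 1000):
Porosity at depth: φ = 0.49·exp(−0.22×1.5) = 0.49×0.7189 = 0.3523
Bulk density: ρ_b = (1−φ)ρ_g + φ·ρ_f = 0.6477×2.63 + 0.3523×1.08
       = 1.704 + 0.380 = 2.084 g/cm³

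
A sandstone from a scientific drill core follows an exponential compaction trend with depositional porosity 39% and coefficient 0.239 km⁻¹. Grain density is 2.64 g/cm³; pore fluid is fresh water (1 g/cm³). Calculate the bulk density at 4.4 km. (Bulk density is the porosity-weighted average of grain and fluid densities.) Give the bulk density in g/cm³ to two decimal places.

2.42 g/cm³

Porosity at depth: phi = 0.39·exp(−0.239×4.4) = 0.39×0.3494 = 0.1363
Bulk density: ρ_b = (1−phi)ρ_g + phi·ρ_f = 0.8637×2.64 + 0.1363×1
       = 2.280 + 0.136 = 2.417 g/cm³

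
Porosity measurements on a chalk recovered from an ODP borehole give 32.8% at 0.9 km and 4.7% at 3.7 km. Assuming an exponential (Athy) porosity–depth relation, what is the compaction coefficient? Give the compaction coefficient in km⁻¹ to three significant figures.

0.694 km⁻¹

Athy: φ(z) = φ₀ e^(−cz) ⇒ φ₁/φ₂ = e^{c(z₂−z₁)} ⇒ c = ln(φ₁/φ₂)/(z₂−z₁)
c = ln(0.328/0.047) / (3.7 − 0.9) = ln(6.979) / 2.8 = 1.9429 / 2.8 = 0.6939 km⁻¹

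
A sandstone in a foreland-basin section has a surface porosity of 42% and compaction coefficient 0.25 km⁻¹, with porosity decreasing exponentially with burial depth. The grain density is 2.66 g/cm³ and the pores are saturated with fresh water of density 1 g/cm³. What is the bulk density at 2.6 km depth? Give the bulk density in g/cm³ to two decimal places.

Porosity at depth: phi = 0.42·exp(−0.25×2.6) = 0.42×0.5220 = 0.2193
Bulk density: ρ_b = (1−phi)ρ_g + phi·ρ_f = 0.7807×2.66 + 0.2193×1
       = 2.077 + 0.219 = 2.296 g/cm³

2.30 g/cm³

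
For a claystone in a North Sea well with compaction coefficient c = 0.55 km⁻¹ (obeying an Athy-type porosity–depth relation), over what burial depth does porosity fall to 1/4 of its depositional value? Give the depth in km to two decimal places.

2.52 km

n/n₀ = 1/4 ⇒ exp(−c·d) = 1/4 ⇒ d = ln(4) / c
d = 1.3863 / 0.55 = 2.521 km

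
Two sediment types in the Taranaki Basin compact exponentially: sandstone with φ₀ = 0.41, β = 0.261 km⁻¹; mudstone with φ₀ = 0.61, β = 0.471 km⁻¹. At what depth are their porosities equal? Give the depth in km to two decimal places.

1.89 km

Set φ₀ₐ e^(−βₐz) = φ₀ᵦ e^(−βᵦz) ⇒ ln(φ₀ₐ/φ₀ᵦ) = (βₐ − βᵦ)·z
z = ln(0.41/0.61) / (0.261 − 0.471) = -0.3973 / -0.21 = 1.892 km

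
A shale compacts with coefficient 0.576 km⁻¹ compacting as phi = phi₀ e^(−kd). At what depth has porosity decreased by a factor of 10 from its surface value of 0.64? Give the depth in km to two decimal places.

phi/phi₀ = 1/10 ⇒ exp(−k·d) = 1/10 ⇒ d = ln(10) / k
d = 2.3026 / 0.576 = 3.998 km

4.00 km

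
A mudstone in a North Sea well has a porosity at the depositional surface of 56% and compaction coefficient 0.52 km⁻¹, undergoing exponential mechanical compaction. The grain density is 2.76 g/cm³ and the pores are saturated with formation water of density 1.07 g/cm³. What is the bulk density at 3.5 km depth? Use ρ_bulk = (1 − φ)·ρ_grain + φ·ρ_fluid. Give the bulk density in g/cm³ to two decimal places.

Porosity at depth: φ = 0.56·exp(−0.52×3.5) = 0.56×0.1620 = 0.0907
Bulk density: ρ_b = (1−φ)ρ_g + φ·ρ_f = 0.9093×2.76 + 0.0907×1.07
       = 2.510 + 0.097 = 2.607 g/cm³

2.61 g/cm³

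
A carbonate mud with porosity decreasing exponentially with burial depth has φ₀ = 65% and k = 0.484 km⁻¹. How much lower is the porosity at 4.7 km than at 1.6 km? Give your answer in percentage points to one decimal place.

23.3 percentage points

φ(1.6) = 0.65·e^(−0.484×1.6) = 0.2996
φ(4.7) = 0.65·e^(−0.484×4.7) = 0.0668
Δφ = 0.2996 − 0.0668 = 0.2328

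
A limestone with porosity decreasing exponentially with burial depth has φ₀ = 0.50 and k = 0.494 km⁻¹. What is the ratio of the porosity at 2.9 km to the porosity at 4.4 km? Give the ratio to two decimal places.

2.10

φ(z₁)/φ(z₂) = e^(−k·z₁)/e^(−k·z₂) = e^{k(z₂−z₁)}
= exp(0.494 × 1.5) = exp(0.741) = 2.0980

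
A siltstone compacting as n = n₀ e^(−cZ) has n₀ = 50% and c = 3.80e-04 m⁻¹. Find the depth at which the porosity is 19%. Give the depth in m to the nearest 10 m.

2550 m

Working in km (1 km = 1000 m; c in km⁻¹ = c in m⁻¹ × 1000):
Invert Athy's law: Z = ln(n₀/n) / c
Z = ln(0.5/0.19) / 0.38 = ln(2.632) / 0.38 = 0.9676 / 0.38 = 2.546 km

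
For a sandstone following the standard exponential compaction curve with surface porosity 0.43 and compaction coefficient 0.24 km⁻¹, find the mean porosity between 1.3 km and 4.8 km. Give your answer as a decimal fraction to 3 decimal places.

⟨φ⟩ = (1/(d₂−d₁)) ∫ φ₀ e^(−βd) dd = φ₀·(e^(−β·d₁) − e^(−β·d₂)) / (β·(d₂−d₁))
e^(−0.24×1.3) = 0.7320; e^(−0.24×4.8) = 0.3160
⟨φ⟩ = 0.43 × (0.7320 − 0.3160) / (0.24 × 3.5) = 0.43 × 0.4952 = 0.2129

0.213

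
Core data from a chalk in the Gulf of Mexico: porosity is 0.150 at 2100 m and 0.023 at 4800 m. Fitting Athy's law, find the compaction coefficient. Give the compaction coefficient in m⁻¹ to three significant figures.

Working in km (1 km = 1000 m; k in km⁻¹ = k in m⁻¹ × 1000):
Athy: phi(Z) = phi₀ e^(−kZ) ⇒ phi₁/phi₂ = e^{k(Z₂−Z₁)} ⇒ k = ln(phi₁/phi₂)/(Z₂−Z₁)
k = ln(0.15/0.023) / (4.8 − 2.1) = ln(6.522) / 2.7 = 1.8751 / 2.7 = 0.6945 km⁻¹

0.000694 m⁻¹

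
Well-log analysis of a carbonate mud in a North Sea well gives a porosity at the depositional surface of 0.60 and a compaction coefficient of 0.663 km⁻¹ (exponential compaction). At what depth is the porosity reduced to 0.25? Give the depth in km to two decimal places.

Invert Athy's law: z = ln(phi₀/phi) / c
z = ln(0.6/0.25) / 0.663 = ln(2.4) / 0.663 = 0.8755 / 0.663 = 1.320 km

1.32 km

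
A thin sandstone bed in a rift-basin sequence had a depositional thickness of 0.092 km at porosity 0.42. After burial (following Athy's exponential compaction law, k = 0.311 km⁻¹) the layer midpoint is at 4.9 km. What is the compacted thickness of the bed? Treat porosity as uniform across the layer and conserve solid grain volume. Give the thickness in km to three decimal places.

0.059 km

Porosity at 4.9 km: phi = 0.42·exp(−0.311×4.9) = 0.0915
Solid-volume conservation: h(1−phi) = h₀(1−phi₀) ⇒ h = h₀·(1−phi₀)/(1−phi)
h = 0.092 × (1 − 0.42)/(1 − 0.0915) = 0.092 × 0.6384 = 0.0587 km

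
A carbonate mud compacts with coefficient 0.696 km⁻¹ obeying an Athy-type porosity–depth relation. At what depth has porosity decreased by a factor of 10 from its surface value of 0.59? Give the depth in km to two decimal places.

3.31 km

n/n₀ = 1/10 ⇒ exp(−k·d) = 1/10 ⇒ d = ln(10) / k
d = 2.3026 / 0.696 = 3.308 km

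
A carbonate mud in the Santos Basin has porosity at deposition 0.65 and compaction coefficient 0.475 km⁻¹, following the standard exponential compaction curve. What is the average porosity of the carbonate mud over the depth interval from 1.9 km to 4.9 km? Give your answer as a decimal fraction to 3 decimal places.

⟨phi⟩ = (1/(Z₂−Z₁)) ∫ phi₀ e^(−cZ) dZ = phi₀·(e^(−c·Z₁) − e^(−c·Z₂)) / (c·(Z₂−Z₁))
e^(−0.475×1.9) = 0.4056; e^(−0.475×4.9) = 0.0975
⟨phi⟩ = 0.65 × (0.4056 − 0.0975) / (0.475 × 3) = 0.65 × 0.2162 = 0.1405

0.140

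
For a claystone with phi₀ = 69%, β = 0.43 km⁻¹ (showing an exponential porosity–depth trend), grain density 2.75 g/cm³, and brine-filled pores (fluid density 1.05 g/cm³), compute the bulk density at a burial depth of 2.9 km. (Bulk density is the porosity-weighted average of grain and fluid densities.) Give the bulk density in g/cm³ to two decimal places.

Porosity at depth: phi = 0.69·exp(−0.43×2.9) = 0.69×0.2874 = 0.1983
Bulk density: ρ_b = (1−phi)ρ_g + phi·ρ_f = 0.8017×2.75 + 0.1983×1.05
       = 2.205 + 0.208 = 2.413 g/cm³

2.41 g/cm³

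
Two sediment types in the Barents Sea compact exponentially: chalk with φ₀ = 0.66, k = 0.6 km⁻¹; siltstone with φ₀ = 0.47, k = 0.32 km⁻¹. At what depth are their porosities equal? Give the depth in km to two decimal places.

1.21 km

Set φ₀ₐ e^(−kₐZ) = φ₀ᵦ e^(−kᵦZ) ⇒ ln(φ₀ₐ/φ₀ᵦ) = (kₐ − kᵦ)·Z
Z = ln(0.66/0.47) / (0.6 − 0.32) = 0.3395 / 0.28 = 1.213 km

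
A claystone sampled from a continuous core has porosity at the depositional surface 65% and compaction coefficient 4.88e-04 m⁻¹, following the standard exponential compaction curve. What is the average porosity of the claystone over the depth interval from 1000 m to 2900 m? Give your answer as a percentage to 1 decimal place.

26.0%

Working in km (1 km = 1000 m; k in km⁻¹ = k in m⁻¹ × 1000):
⟨n⟩ = (1/(d₂−d₁)) ∫ n₀ e^(−kd) dd = n₀·(e^(−k·d₁) − e^(−k·d₂)) / (k·(d₂−d₁))
e^(−0.488×1) = 0.6139; e^(−0.488×2.9) = 0.2429
⟨n⟩ = 0.65 × (0.6139 − 0.2429) / (0.488 × 1.9) = 0.65 × 0.4001 = 0.2601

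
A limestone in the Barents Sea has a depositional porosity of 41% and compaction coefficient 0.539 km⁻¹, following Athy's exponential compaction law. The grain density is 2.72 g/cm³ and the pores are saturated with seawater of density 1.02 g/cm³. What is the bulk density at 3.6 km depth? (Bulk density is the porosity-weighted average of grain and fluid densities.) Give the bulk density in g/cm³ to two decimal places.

2.62 g/cm³

Porosity at depth: φ = 0.41·exp(−0.539×3.6) = 0.41×0.1436 = 0.0589
Bulk density: ρ_b = (1−φ)ρ_g + φ·ρ_f = 0.9411×2.72 + 0.0589×1.02
       = 2.560 + 0.060 = 2.620 g/cm³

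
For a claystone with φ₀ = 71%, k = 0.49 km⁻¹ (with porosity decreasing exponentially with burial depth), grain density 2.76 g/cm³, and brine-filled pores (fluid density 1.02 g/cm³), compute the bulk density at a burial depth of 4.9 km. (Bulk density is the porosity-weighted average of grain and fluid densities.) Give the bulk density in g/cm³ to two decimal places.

Porosity at depth: φ = 0.71·exp(−0.49×4.9) = 0.71×0.0906 = 0.0643
Bulk density: ρ_b = (1−φ)ρ_g + φ·ρ_f = 0.9357×2.76 + 0.0643×1.02
       = 2.582 + 0.066 = 2.648 g/cm³

2.65 g/cm³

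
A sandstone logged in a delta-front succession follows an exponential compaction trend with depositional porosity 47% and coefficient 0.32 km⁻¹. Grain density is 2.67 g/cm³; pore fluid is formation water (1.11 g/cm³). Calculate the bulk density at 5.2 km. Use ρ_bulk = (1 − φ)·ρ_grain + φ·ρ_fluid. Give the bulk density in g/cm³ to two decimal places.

Porosity at depth: phi = 0.47·exp(−0.32×5.2) = 0.47×0.1894 = 0.0890
Bulk density: ρ_b = (1−phi)ρ_g + phi·ρ_f = 0.9110×2.67 + 0.0890×1.11
       = 2.432 + 0.099 = 2.531 g/cm³

2.53 g/cm³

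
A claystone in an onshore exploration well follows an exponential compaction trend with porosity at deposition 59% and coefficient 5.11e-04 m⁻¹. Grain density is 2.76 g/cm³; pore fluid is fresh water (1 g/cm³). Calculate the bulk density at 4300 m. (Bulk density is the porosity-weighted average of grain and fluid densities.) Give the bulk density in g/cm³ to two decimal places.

Working in km (1 km = 1000 m; β in km⁻¹ = β in m⁻¹ × 1000):
Porosity at depth: n = 0.59·exp(−0.511×4.3) = 0.59×0.1111 = 0.0656
Bulk density: ρ_b = (1−n)ρ_g + n·ρ_f = 0.9344×2.76 + 0.0656×1
       = 2.579 + 0.066 = 2.645 g/cm³

2.64 g/cm³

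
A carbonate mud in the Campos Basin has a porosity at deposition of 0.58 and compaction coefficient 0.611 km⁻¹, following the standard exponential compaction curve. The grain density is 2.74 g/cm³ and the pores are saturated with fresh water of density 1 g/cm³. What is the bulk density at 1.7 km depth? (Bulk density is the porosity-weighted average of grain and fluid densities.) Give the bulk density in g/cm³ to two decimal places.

Porosity at depth: φ = 0.58·exp(−0.611×1.7) = 0.58×0.3539 = 0.2053
Bulk density: ρ_b = (1−φ)ρ_g + φ·ρ_f = 0.7947×2.74 + 0.2053×1
       = 2.178 + 0.205 = 2.383 g/cm³

2.38 g/cm³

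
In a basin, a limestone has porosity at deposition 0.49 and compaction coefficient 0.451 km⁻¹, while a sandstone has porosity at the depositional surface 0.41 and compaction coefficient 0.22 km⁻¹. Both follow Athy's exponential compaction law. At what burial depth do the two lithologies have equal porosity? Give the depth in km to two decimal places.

Set φ₀ₐ e^(−cₐd) = φ₀ᵦ e^(−cᵦd) ⇒ ln(φ₀ₐ/φ₀ᵦ) = (cₐ − cᵦ)·d
d = ln(0.49/0.41) / (0.451 − 0.22) = 0.1782 / 0.231 = 0.772 km

0.77 km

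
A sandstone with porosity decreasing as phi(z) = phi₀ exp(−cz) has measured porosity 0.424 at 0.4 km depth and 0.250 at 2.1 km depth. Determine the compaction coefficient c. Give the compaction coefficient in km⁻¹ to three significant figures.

Athy: phi(z) = phi₀ e^(−cz) ⇒ phi₁/phi₂ = e^{c(z₂−z₁)} ⇒ c = ln(phi₁/phi₂)/(z₂−z₁)
c = ln(0.424/0.25) / (2.1 − 0.4) = ln(1.696) / 1.7 = 0.5283 / 1.7 = 0.3107 km⁻¹

0.311 km⁻¹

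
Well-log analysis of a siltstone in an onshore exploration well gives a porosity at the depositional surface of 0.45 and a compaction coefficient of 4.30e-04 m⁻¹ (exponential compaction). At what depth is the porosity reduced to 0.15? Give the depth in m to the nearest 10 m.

Working in km (1 km = 1000 m; β in km⁻¹ = β in m⁻¹ × 1000):
Invert Athy's law: Z = ln(phi₀/phi) / β
Z = ln(0.45/0.15) / 0.43 = ln(3) / 0.43 = 1.0986 / 0.43 = 2.555 km

2550 m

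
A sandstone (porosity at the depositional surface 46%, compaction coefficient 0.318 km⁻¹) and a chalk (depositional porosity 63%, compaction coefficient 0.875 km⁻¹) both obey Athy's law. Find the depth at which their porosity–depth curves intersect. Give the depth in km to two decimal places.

Set φ₀ₐ e^(−βₐz) = φ₀ᵦ e^(−βᵦz) ⇒ ln(φ₀ₐ/φ₀ᵦ) = (βₐ − βᵦ)·z
z = ln(0.46/0.63) / (0.318 − 0.875) = -0.3145 / -0.557 = 0.565 km

0.56 km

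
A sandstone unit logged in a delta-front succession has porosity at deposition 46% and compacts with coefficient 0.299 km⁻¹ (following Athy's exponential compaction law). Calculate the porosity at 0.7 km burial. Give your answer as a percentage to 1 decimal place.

37.3%

phi = phi₀·exp(−c·z) = 0.46 × exp(−0.299 × 0.7) = 0.46 × exp(−0.2093)
  = 0.46 × 0.8112 = 0.3731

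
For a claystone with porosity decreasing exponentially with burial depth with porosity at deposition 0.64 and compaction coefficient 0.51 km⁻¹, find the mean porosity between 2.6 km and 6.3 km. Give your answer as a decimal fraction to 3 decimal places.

0.076

⟨φ⟩ = (1/(z₂−z₁)) ∫ φ₀ e^(−βz) dz = φ₀·(e^(−β·z₁) − e^(−β·z₂)) / (β·(z₂−z₁))
e^(−0.51×2.6) = 0.2655; e^(−0.51×6.3) = 0.0402
⟨φ⟩ = 0.64 × (0.2655 − 0.0402) / (0.51 × 3.7) = 0.64 × 0.1194 = 0.0764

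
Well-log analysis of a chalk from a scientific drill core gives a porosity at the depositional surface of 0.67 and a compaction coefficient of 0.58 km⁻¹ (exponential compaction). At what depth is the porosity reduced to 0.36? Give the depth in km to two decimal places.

1.07 km

Invert Athy's law: Z = ln(φ₀/φ) / c
Z = ln(0.67/0.36) / 0.58 = ln(1.861) / 0.58 = 0.6212 / 0.58 = 1.071 km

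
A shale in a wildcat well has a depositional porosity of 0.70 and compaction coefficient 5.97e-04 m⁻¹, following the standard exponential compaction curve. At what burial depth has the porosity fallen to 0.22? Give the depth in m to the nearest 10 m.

1940 m

Working in km (1 km = 1000 m; β in km⁻¹ = β in m⁻¹ × 1000):
Invert Athy's law: Z = ln(φ₀/φ) / β
Z = ln(0.7/0.22) / 0.597 = ln(3.182) / 0.597 = 1.1575 / 0.597 = 1.939 km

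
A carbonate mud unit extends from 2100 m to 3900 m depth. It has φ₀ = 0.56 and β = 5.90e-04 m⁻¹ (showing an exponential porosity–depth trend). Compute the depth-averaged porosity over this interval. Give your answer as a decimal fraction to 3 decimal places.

Working in km (1 km = 1000 m; β in km⁻¹ = β in m⁻¹ × 1000):
⟨φ⟩ = (1/(z₂−z₁)) ∫ φ₀ e^(−βz) dz = φ₀·(e^(−β·z₁) − e^(−β·z₂)) / (β·(z₂−z₁))
e^(−0.59×2.1) = 0.2897; e^(−0.59×3.9) = 0.1002
⟨φ⟩ = 0.56 × (0.2897 − 0.1002) / (0.59 × 1.8) = 0.56 × 0.1785 = 0.0999

0.100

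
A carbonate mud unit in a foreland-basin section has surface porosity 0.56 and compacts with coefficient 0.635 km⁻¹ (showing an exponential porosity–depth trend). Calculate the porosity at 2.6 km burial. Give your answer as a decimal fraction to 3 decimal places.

0.107

phi = phi₀·exp(−c·d) = 0.56 × exp(−0.635 × 2.6) = 0.56 × exp(−1.651)
  = 0.56 × 0.1919 = 0.1074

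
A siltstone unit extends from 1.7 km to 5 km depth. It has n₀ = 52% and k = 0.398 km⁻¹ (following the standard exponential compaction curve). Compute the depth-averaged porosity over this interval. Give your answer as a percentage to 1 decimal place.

14.7%

⟨n⟩ = (1/(d₂−d₁)) ∫ n₀ e^(−kd) dd = n₀·(e^(−k·d₁) − e^(−k·d₂)) / (k·(d₂−d₁))
e^(−0.398×1.7) = 0.5083; e^(−0.398×5) = 0.1367
⟨n⟩ = 0.52 × (0.5083 − 0.1367) / (0.398 × 3.3) = 0.52 × 0.2830 = 0.1471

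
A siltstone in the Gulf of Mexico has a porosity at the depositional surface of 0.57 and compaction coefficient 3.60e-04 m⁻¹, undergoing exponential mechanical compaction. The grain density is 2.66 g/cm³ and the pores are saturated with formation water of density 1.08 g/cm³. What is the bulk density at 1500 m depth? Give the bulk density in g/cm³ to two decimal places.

2.14 g/cm³

Working in km (1 km = 1000 m; c in km⁻¹ = c in m⁻¹ × 1000):
Porosity at depth: phi = 0.57·exp(−0.36×1.5) = 0.57×0.5827 = 0.3322
Bulk density: ρ_b = (1−phi)ρ_g + phi·ρ_f = 0.6678×2.66 + 0.3322×1.08
       = 1.776 + 0.359 = 2.135 g/cm³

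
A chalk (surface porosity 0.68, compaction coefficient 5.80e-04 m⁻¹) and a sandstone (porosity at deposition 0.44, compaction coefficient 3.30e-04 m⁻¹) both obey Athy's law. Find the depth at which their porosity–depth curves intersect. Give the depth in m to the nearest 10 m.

Working in km (1 km = 1000 m; β in km⁻¹ = β in m⁻¹ × 1000):
Set n₀ₐ e^(−βₐd) = n₀ᵦ e^(−βᵦd) ⇒ ln(n₀ₐ/n₀ᵦ) = (βₐ − βᵦ)·d
d = ln(0.68/0.44) / (0.58 − 0.33) = 0.4353 / 0.25 = 1.741 km

1740 m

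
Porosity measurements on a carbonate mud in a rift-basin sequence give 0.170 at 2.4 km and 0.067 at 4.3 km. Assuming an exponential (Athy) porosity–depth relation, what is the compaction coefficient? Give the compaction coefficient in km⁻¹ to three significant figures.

Athy: phi(z) = phi₀ e^(−cz) ⇒ phi₁/phi₂ = e^{c(z₂−z₁)} ⇒ c = ln(phi₁/phi₂)/(z₂−z₁)
c = ln(0.17/0.067) / (4.3 − 2.4) = ln(2.537) / 1.9 = 0.9311 / 1.9 = 0.4901 km⁻¹

0.490 km⁻¹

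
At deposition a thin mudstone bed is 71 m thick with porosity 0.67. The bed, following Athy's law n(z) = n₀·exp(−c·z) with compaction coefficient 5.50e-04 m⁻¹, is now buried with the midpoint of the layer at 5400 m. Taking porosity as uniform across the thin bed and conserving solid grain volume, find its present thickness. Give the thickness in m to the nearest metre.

Working in km (1 km = 1000 m; c in km⁻¹ = c in m⁻¹ × 1000):
Porosity at 5.4 km: n = 0.67·exp(−0.55×5.4) = 0.0344
Solid-volume conservation: h(1−n) = h₀(1−n₀) ⇒ h = h₀·(1−n₀)/(1−n)
h = 0.071 × (1 − 0.67)/(1 − 0.0344) = 0.071 × 0.3417 = 0.0243 km

24 m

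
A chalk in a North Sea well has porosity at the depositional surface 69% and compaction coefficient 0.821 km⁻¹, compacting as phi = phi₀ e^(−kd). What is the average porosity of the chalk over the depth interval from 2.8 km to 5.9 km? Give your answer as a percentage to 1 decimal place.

2.5%

⟨phi⟩ = (1/(d₂−d₁)) ∫ phi₀ e^(−kd) dd = phi₀·(e^(−k·d₁) − e^(−k·d₂)) / (k·(d₂−d₁))
e^(−0.821×2.8) = 0.1004; e^(−0.821×5.9) = 0.0079
⟨phi⟩ = 0.69 × (0.1004 − 0.0079) / (0.821 × 3.1) = 0.69 × 0.0363 = 0.0251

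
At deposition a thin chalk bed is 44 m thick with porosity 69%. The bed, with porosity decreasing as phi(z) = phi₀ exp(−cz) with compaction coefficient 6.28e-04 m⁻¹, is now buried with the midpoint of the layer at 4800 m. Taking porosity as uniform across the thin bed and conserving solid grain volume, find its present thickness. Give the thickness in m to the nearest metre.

Working in km (1 km = 1000 m; c in km⁻¹ = c in m⁻¹ × 1000):
Porosity at 4.8 km: phi = 0.69·exp(−0.628×4.8) = 0.0339
Solid-volume conservation: h(1−phi) = h₀(1−phi₀) ⇒ h = h₀·(1−phi₀)/(1−phi)
h = 0.044 × (1 − 0.69)/(1 − 0.0339) = 0.044 × 0.3209 = 0.0141 km

14 m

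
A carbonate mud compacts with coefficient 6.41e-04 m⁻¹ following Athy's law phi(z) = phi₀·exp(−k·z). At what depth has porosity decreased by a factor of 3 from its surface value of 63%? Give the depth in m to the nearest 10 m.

1710 m

Working in km (1 km = 1000 m; k in km⁻¹ = k in m⁻¹ × 1000):
phi/phi₀ = 1/3 ⇒ exp(−k·z) = 1/3 ⇒ z = ln(3) / k
z = 1.0986 / 0.641 = 1.714 km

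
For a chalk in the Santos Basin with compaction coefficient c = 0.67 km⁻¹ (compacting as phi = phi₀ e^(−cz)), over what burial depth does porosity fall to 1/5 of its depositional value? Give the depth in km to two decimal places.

phi/phi₀ = 1/5 ⇒ exp(−c·z) = 1/5 ⇒ z = ln(5) / c
z = 1.6094 / 0.67 = 2.402 km

2.40 km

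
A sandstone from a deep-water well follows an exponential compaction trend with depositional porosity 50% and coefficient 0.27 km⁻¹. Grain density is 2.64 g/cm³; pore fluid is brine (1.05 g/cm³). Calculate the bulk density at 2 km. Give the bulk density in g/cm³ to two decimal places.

Porosity at depth: phi = 0.5·exp(−0.27×2) = 0.5×0.5827 = 0.2914
Bulk density: ρ_b = (1−phi)ρ_g + phi·ρ_f = 0.7086×2.64 + 0.2914×1.05
       = 1.871 + 0.306 = 2.177 g/cm³

2.18 g/cm³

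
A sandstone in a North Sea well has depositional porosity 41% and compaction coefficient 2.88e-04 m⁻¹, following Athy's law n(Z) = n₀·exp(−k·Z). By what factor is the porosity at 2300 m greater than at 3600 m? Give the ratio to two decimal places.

Working in km (1 km = 1000 m; k in km⁻¹ = k in m⁻¹ × 1000):
n(Z₁)/n(Z₂) = e^(−k·Z₁)/e^(−k·Z₂) = e^{k(Z₂−Z₁)}
= exp(0.288 × 1.3) = exp(0.3744) = 1.4541

1.45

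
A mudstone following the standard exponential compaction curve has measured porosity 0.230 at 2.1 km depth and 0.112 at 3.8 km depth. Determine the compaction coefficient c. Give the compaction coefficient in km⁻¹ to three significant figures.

0.423 km⁻¹

Athy: φ(z) = φ₀ e^(−cz) ⇒ φ₁/φ₂ = e^{c(z₂−z₁)} ⇒ c = ln(φ₁/φ₂)/(z₂−z₁)
c = ln(0.23/0.112) / (3.8 − 2.1) = ln(2.054) / 1.7 = 0.7196 / 1.7 = 0.4233 km⁻¹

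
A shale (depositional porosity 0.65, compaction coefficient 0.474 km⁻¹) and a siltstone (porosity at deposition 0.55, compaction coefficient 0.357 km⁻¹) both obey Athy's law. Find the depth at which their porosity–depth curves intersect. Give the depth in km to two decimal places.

Set phi₀ₐ e^(−cₐd) = phi₀ᵦ e^(−cᵦd) ⇒ ln(phi₀ₐ/phi₀ᵦ) = (cₐ − cᵦ)·d
d = ln(0.65/0.55) / (0.474 − 0.357) = 0.1671 / 0.117 = 1.428 km

1.43 km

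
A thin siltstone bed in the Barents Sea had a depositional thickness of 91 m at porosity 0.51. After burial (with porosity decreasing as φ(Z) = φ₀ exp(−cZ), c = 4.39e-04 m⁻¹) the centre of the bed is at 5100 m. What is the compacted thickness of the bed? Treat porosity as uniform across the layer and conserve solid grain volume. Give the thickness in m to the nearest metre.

Working in km (1 km = 1000 m; c in km⁻¹ = c in m⁻¹ × 1000):
Porosity at 5.1 km: φ = 0.51·exp(−0.439×5.1) = 0.0544
Solid-volume conservation: h(1−φ) = h₀(1−φ₀) ⇒ h = h₀·(1−φ₀)/(1−φ)
h = 0.091 × (1 − 0.51)/(1 − 0.0544) = 0.091 × 0.5182 = 0.0472 km

47 m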